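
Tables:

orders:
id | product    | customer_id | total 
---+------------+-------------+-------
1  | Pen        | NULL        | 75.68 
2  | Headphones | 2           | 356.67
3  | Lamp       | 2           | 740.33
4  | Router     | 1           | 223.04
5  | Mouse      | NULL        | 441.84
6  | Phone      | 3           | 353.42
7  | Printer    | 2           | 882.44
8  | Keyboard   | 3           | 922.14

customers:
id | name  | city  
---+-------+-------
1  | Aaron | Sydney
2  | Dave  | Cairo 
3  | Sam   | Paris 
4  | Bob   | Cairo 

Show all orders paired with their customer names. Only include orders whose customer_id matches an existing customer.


INNER JOIN keeps only orders rows whose customer_id matches an id in customers. Walk through each order:
  - order 1 (Pen): customer_id=NULL, no match -> dropped
  - order 2 (Headphones): customer_id=2 -> matches Dave
  - order 3 (Lamp): customer_id=2 -> matches Dave
  - order 4 (Router): customer_id=1 -> matches Aaron
  - order 5 (Mouse): customer_id=NULL, no match -> dropped
  - order 6 (Phone): customer_id=3 -> matches Sam
  - order 7 (Printer): customer_id=2 -> matches Dave
  - order 8 (Keyboard): customer_id=3 -> matches Sam
So 2 of 8 rows are dropped.

SQL:
SELECT a.product, b.name AS customer
FROM orders a
INNER JOIN customers b ON a.customer_id = b.id

Result:
product    | customer
-----------+---------
Headphones | Dave    
Lamp       | Dave    
Router     | Aaron   
Phone      | Sam     
Printer    | Dave    
Keyboard   | Sam     


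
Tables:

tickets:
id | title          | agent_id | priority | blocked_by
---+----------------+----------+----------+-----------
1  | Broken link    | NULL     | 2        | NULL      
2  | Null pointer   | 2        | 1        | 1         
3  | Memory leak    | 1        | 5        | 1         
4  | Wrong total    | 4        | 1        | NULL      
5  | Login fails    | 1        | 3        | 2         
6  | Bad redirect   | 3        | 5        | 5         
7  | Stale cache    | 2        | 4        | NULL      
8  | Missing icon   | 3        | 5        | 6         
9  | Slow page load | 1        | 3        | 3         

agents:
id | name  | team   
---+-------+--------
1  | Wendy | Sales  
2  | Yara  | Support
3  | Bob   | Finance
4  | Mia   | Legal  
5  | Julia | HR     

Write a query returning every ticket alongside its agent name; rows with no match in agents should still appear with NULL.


LEFT JOIN keeps every row from tickets (the left table); where agent_id has no match in agents, the agent columns become NULL. Walk through each ticket:
  - ticket 1 (Broken link): agent_id=NULL, no match -> kept with NULL
  - ticket 2 (Null pointer): agent_id=2 -> matches Yara
  - ticket 3 (Memory leak): agent_id=1 -> matches Wendy
  - ticket 4 (Wrong total): agent_id=4 -> matches Mia
  - ticket 5 (Login fails): agent_id=1 -> matches Wendy
  - ticket 6 (Bad redirect): agent_id=3 -> matches Bob
  - ticket 7 (Stale cache): agent_id=2 -> matches Yara
  - ticket 8 (Missing icon): agent_id=3 -> matches Bob
  - ticket 9 (Slow page load): agent_id=1 -> matches Wendy
All 9 rows appear; 1 has NULL agent.

SQL:
SELECT a.title, b.name AS agent
FROM tickets a
LEFT JOIN agents b ON a.agent_id = b.id

Result:
title          | agent
---------------+------
Broken link    | NULL 
Null pointer   | Yara 
Memory leak    | Wendy
Wrong total    | Mia  
Login fails    | Wendy
Bad redirect   | Bob  
Stale cache    | Yara 
Missing icon   | Bob  
Slow page load | Wendy


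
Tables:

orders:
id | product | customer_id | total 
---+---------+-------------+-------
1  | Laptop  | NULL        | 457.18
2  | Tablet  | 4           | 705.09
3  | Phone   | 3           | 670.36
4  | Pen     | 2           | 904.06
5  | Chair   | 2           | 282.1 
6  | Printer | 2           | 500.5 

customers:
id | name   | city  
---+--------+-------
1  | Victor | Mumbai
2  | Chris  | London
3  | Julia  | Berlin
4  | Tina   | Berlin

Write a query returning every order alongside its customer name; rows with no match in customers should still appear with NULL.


LEFT JOIN keeps every row from orders (the left table); where customer_id has no match in customers, the customer columns become NULL. Walk through each order:
  - order 1 (Laptop): customer_id=NULL, no match -> kept with NULL
  - order 2 (Tablet): customer_id=4 -> matches Tina
  - order 3 (Phone): customer_id=3 -> matches Julia
  - order 4 (Pen): customer_id=2 -> matches Chris
  - order 5 (Chair): customer_id=2 -> matches Chris
  - order 6 (Printer): customer_id=2 -> matches Chris
All 6 rows appear; 1 has NULL customer.

SQL:
SELECT a.product, b.name AS customer
FROM orders a
LEFT JOIN customers b ON a.customer_id = b.id

Result:
product | customer
--------+---------
Laptop  | NULL    
Tablet  | Tina    
Phone   | Julia   
Pen     | Chris   
Chair   | Chris   
Printer | Chris   


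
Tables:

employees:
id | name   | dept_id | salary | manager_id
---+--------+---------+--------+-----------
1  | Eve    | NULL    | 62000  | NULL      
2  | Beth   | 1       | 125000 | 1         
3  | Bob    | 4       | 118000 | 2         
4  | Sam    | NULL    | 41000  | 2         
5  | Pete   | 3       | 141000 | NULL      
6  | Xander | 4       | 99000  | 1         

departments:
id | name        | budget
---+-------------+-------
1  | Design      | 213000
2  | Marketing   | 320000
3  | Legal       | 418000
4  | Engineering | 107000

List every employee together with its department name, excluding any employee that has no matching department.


INNER JOIN keeps only employees rows whose dept_id matches an id in departments. Walk through each employee:
  - employee 1 (Eve): dept_id=NULL, no match -> dropped
  - employee 2 (Beth): dept_id=1 -> matches Design
  - employee 3 (Bob): dept_id=4 -> matches Engineering
  - employee 4 (Sam): dept_id=NULL, no match -> dropped
  - employee 5 (Pete): dept_id=3 -> matches Legal
  - employee 6 (Xander): dept_id=4 -> matches Engineering
So 2 of 6 rows are dropped.

SQL:
SELECT a.name, b.name AS department
FROM employees a
INNER JOIN departments b ON a.dept_id = b.id

Result:
name   | department 
-------+------------
Beth   | Design     
Bob    | Engineering
Pete   | Legal      
Xander | Engineering


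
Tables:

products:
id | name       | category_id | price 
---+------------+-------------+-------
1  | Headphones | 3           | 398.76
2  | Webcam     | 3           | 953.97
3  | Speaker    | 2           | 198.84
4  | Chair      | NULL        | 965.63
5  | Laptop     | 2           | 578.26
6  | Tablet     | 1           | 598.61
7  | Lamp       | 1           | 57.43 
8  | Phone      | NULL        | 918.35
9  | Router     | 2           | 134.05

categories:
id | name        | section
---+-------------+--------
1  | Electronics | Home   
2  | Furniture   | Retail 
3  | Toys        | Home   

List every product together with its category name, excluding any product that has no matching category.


INNER JOIN keeps only products rows whose category_id matches an id in categories. Walk through each product:
  - product 1 (Headphones): category_id=3 -> matches Toys
  - product 2 (Webcam): category_id=3 -> matches Toys
  - product 3 (Speaker): category_id=2 -> matches Furniture
  - product 4 (Chair): category_id=NULL, no match -> dropped
  - product 5 (Laptop): category_id=2 -> matches Furniture
  - product 6 (Tablet): category_id=1 -> matches Electronics
  - product 7 (Lamp): category_id=1 -> matches Electronics
  - product 8 (Phone): category_id=NULL, no match -> dropped
  - product 9 (Router): category_id=2 -> matches Furniture
So 2 of 9 rows are dropped.

SQL:
SELECT a.name, b.name AS category
FROM products a
INNER JOIN categories b ON a.category_id = b.id

Result:
name       | category   
-----------+------------
Headphones | Toys       
Webcam     | Toys       
Speaker    | Furniture  
Laptop     | Furniture  
Tablet     | Electronics
Lamp       | Electronics
Router     | Furniture  


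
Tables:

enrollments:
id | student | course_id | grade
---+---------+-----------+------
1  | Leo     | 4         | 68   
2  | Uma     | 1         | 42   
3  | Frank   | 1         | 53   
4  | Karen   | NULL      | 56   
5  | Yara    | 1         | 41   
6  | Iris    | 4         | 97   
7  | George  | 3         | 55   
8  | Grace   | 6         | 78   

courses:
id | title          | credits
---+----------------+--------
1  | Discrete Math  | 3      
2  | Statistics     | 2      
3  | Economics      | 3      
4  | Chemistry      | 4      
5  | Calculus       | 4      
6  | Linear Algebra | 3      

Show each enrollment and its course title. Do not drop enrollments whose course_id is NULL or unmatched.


LEFT JOIN keeps every row from enrollments (the left table); where course_id has no match in courses, the course columns become NULL. Walk through each enrollment:
  - enrollment 1 (Leo): course_id=4 -> matches Chemistry
  - enrollment 2 (Uma): course_id=1 -> matches Discrete Math
  - enrollment 3 (Frank): course_id=1 -> matches Discrete Math
  - enrollment 4 (Karen): course_id=NULL, no match -> kept with NULL
  - enrollment 5 (Yara): course_id=1 -> matches Discrete Math
  - enrollment 6 (Iris): course_id=4 -> matches Chemistry
  - enrollment 7 (George): course_id=3 -> matches Economics
  - enrollment 8 (Grace): course_id=6 -> matches Linear Algebra
All 8 rows appear; 1 has NULL course.

SQL:
SELECT a.student, b.title AS course
FROM enrollments a
LEFT JOIN courses b ON a.course_id = b.id

Result:
student | course        
--------+---------------
Leo     | Chemistry     
Uma     | Discrete Math 
Frank   | Discrete Math 
Karen   | NULL          
Yara    | Discrete Math 
Iris    | Chemistry     
George  | Economics     
Grace   | Linear Algebra


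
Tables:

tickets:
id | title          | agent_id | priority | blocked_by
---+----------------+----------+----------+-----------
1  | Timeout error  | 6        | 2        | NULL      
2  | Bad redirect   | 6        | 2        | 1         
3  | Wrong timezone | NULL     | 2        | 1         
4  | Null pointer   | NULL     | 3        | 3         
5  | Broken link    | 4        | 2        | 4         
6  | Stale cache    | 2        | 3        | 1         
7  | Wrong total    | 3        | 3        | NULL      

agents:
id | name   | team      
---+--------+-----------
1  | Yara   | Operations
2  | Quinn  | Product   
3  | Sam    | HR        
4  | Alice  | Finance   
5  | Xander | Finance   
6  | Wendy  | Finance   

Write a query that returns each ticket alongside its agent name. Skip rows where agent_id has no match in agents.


INNER JOIN keeps only tickets rows whose agent_id matches an id in agents. Walk through each ticket:
  - ticket 1 (Timeout error): agent_id=6 -> matches Wendy
  - ticket 2 (Bad redirect): agent_id=6 -> matches Wendy
  - ticket 3 (Wrong timezone): agent_id=NULL, no match -> dropped
  - ticket 4 (Null pointer): agent_id=NULL, no match -> dropped
  - ticket 5 (Broken link): agent_id=4 -> matches Alice
  - ticket 6 (Stale cache): agent_id=2 -> matches Quinn
  - ticket 7 (Wrong total): agent_id=3 -> matches Sam
So 2 of 7 rows are dropped.

SQL:
SELECT a.title, b.name AS agent
FROM tickets a
INNER JOIN agents b ON a.agent_id = b.id

Result:
title         | agent
--------------+------
Timeout error | Wendy
Bad redirect  | Wendy
Broken link   | Alice
Stale cache   | Quinn
Wrong total   | Sam  


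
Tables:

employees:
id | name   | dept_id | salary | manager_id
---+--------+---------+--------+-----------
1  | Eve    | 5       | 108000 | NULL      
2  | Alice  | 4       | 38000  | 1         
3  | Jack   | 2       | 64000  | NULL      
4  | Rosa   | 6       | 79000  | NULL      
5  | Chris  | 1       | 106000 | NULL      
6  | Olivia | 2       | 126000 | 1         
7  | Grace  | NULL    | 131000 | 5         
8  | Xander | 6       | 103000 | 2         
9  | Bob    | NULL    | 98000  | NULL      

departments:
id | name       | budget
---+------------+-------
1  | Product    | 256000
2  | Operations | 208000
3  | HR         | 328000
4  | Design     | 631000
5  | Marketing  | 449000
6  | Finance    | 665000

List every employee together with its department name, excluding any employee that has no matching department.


INNER JOIN keeps only employees rows whose dept_id matches an id in departments. Walk through each employee:
  - employee 1 (Eve): dept_id=5 -> matches Marketing
  - employee 2 (Alice): dept_id=4 -> matches Design
  - employee 3 (Jack): dept_id=2 -> matches Operations
  - employee 4 (Rosa): dept_id=6 -> matches Finance
  - employee 5 (Chris): dept_id=1 -> matches Product
  - employee 6 (Olivia): dept_id=2 -> matches Operations
  - employee 7 (Grace): dept_id=NULL, no match -> dropped
  - employee 8 (Xander): dept_id=6 -> matches Finance
  - employee 9 (Bob): dept_id=NULL, no match -> dropped
So 2 of 9 rows are dropped.

SQL:
SELECT a.name, b.name AS department
FROM employees a
INNER JOIN departments b ON a.dept_id = b.id

Result:
name   | department
-------+-----------
Eve    | Marketing 
Alice  | Design    
Jack   | Operations
Rosa   | Finance   
Chris  | Product   
Olivia | Operations
Xander | Finance   


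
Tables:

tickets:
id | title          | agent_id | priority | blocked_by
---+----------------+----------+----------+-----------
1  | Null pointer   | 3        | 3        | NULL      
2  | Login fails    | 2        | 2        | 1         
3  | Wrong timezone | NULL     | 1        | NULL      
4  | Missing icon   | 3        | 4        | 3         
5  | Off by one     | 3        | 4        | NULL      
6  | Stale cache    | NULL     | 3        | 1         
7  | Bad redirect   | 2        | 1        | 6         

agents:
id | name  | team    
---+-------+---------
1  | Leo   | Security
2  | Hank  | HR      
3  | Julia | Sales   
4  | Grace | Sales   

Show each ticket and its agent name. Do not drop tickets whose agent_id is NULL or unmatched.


LEFT JOIN keeps every row from tickets (the left table); where agent_id has no match in agents, the agent columns become NULL. Walk through each ticket:
  - ticket 1 (Null pointer): agent_id=3 -> matches Julia
  - ticket 2 (Login fails): agent_id=2 -> matches Hank
  - ticket 3 (Wrong timezone): agent_id=NULL, no match -> kept with NULL
  - ticket 4 (Missing icon): agent_id=3 -> matches Julia
  - ticket 5 (Off by one): agent_id=3 -> matches Julia
  - ticket 6 (Stale cache): agent_id=NULL, no match -> kept with NULL
  - ticket 7 (Bad redirect): agent_id=2 -> matches Hank
All 7 rows appear; 2 have NULL agent.

SQL:
SELECT a.title, b.name AS agent
FROM tickets a
LEFT JOIN agents b ON a.agent_id = b.id

Result:
title          | agent
---------------+------
Null pointer   | Julia
Login fails    | Hank 
Wrong timezone | NULL 
Missing icon   | Julia
Off by one     | Julia
Stale cache    | NULL 
Bad redirect   | Hank 


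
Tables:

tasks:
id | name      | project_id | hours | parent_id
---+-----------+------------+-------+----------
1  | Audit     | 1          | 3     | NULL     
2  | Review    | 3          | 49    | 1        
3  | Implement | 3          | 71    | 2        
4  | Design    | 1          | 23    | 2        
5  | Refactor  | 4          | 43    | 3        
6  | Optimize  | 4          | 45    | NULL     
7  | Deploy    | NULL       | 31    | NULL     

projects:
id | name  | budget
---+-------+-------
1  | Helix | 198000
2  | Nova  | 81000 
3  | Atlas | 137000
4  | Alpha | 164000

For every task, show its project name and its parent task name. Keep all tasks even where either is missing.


Two LEFT JOINs from the same base table tasks: one to projects via project_id, one to tasks itself via parent_id. Both are LEFT so every task is preserved.
Match against projects:
  - task 1 (Audit): project_id=1 -> matches Helix
  - task 2 (Review): project_id=3 -> matches Atlas
  - task 3 (Implement): project_id=3 -> matches Atlas
  - task 4 (Design): project_id=1 -> matches Helix
  - task 5 (Refactor): project_id=4 -> matches Alpha
  - task 6 (Optimize): project_id=4 -> matches Alpha
  - task 7 (Deploy): project_id=NULL, no match -> kept with NULL
Match against tasks (self):
  - task 1 (Audit): parent_id=NULL -> NULL
  - task 2 (Review): parent_id=1 -> Audit
  - task 3 (Implement): parent_id=2 -> Review
  - task 4 (Design): parent_id=2 -> Review
  - task 5 (Refactor): parent_id=3 -> Implement
  - task 6 (Optimize): parent_id=NULL -> NULL
  - task 7 (Deploy): parent_id=NULL -> NULL

SQL:
SELECT a.name, b.name AS project, c.name AS parent
FROM tasks a
LEFT JOIN projects b ON a.project_id = b.id
LEFT JOIN tasks c ON a.parent_id = c.id

Result:
name      | project | parent   
----------+---------+----------
Audit     | Helix   | NULL     
Review    | Atlas   | Audit    
Implement | Atlas   | Review   
Design    | Helix   | Review   
Refactor  | Alpha   | Implement
Optimize  | Alpha   | NULL     
Deploy    | NULL    | NULL     


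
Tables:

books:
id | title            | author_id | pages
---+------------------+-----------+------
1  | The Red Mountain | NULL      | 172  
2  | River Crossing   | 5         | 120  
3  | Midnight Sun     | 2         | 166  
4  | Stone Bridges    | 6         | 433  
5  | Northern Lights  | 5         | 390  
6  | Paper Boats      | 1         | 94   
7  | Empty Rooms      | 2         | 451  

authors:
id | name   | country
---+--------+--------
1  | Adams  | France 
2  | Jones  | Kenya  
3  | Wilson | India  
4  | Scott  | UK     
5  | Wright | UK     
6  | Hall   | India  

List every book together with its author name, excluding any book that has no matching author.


INNER JOIN keeps only books rows whose author_id matches an id in authors. Walk through each book:
  - book 1 (The Red Mountain): author_id=NULL, no match -> dropped
  - book 2 (River Crossing): author_id=5 -> matches Wright
  - book 3 (Midnight Sun): author_id=2 -> matches Jones
  - book 4 (Stone Bridges): author_id=6 -> matches Hall
  - book 5 (Northern Lights): author_id=5 -> matches Wright
  - book 6 (Paper Boats): author_id=1 -> matches Adams
  - book 7 (Empty Rooms): author_id=2 -> matches Jones
So 1 of 7 rows is dropped.

SQL:
SELECT a.title, b.name AS author
FROM books a
INNER JOIN authors b ON a.author_id = b.id

Result:
title           | author
----------------+-------
River Crossing  | Wright
Midnight Sun    | Jones 
Stone Bridges   | Hall  
Northern Lights | Wright
Paper Boats     | Adams 
Empty Rooms     | Jones 


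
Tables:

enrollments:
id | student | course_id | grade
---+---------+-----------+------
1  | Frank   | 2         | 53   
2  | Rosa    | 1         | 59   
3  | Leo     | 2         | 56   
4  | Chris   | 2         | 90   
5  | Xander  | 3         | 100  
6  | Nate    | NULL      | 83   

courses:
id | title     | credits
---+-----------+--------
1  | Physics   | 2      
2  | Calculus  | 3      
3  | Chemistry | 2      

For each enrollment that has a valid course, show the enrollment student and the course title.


INNER JOIN keeps only enrollments rows whose course_id matches an id in courses. Walk through each enrollment:
  - enrollment 1 (Frank): course_id=2 -> matches Calculus
  - enrollment 2 (Rosa): course_id=1 -> matches Physics
  - enrollment 3 (Leo): course_id=2 -> matches Calculus
  - enrollment 4 (Chris): course_id=2 -> matches Calculus
  - enrollment 5 (Xander): course_id=3 -> matches Chemistry
  - enrollment 6 (Nate): course_id=NULL, no match -> dropped
So 1 of 6 rows is dropped.

SQL:
SELECT a.student, b.title AS course
FROM enrollments a
INNER JOIN courses b ON a.course_id = b.id

Result:
student | course   
--------+----------
Frank   | Calculus 
Rosa    | Physics  
Leo     | Calculus 
Chris   | Calculus 
Xander  | Chemistry


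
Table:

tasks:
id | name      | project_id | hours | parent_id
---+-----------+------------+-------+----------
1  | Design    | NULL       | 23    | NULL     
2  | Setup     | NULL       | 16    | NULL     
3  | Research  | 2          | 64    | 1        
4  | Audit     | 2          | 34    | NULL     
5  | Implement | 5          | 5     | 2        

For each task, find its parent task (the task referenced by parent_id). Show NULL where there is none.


This is a self-join: tasks is joined to a second copy of itself, matching each row's parent_id to another row's id. Use LEFT JOIN so rows with parent_id=NULL are kept.
  - task 1 (Design): parent_id=NULL -> NULL
  - task 2 (Setup): parent_id=NULL -> NULL
  - task 3 (Research): parent_id=1 -> Design
  - task 4 (Audit): parent_id=NULL -> NULL
  - task 5 (Implement): parent_id=2 -> Setup

SQL:
SELECT a.name AS item, b.name AS parent
FROM tasks a
LEFT JOIN tasks b ON a.parent_id = b.id

Result:
item      | parent
----------+-------
Design    | NULL  
Setup     | NULL  
Research  | Design
Audit     | NULL  
Implement | Setup 


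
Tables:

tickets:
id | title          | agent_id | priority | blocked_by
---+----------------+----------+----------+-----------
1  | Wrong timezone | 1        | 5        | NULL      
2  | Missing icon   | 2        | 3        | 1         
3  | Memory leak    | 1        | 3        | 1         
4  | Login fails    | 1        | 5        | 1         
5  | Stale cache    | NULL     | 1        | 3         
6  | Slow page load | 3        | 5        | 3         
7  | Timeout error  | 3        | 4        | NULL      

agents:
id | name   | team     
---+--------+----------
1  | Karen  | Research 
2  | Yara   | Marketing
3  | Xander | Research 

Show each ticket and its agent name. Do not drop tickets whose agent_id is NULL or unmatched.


LEFT JOIN keeps every row from tickets (the left table); where agent_id has no match in agents, the agent columns become NULL. Walk through each ticket:
  - ticket 1 (Wrong timezone): agent_id=1 -> matches Karen
  - ticket 2 (Missing icon): agent_id=2 -> matches Yara
  - ticket 3 (Memory leak): agent_id=1 -> matches Karen
  - ticket 4 (Login fails): agent_id=1 -> matches Karen
  - ticket 5 (Stale cache): agent_id=NULL, no match -> kept with NULL
  - ticket 6 (Slow page load): agent_id=3 -> matches Xander
  - ticket 7 (Timeout error): agent_id=3 -> matches Xander
All 7 rows appear; 1 has NULL agent.

SQL:
SELECT a.title, b.name AS agent
FROM tickets a
LEFT JOIN agents b ON a.agent_id = b.id

Result:
title          | agent 
---------------+-------
Wrong timezone | Karen 
Missing icon   | Yara  
Memory leak    | Karen 
Login fails    | Karen 
Stale cache    | NULL  
Slow page load | Xander
Timeout error  | Xander


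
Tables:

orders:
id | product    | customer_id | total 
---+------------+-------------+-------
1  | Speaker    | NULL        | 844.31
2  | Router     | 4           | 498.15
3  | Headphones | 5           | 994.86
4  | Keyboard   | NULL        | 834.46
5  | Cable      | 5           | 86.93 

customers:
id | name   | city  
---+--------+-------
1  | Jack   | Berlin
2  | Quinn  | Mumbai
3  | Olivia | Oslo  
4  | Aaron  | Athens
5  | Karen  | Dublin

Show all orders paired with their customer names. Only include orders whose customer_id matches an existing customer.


INNER JOIN keeps only orders rows whose customer_id matches an id in customers. Walk through each order:
  - order 1 (Speaker): customer_id=NULL, no match -> dropped
  - order 2 (Router): customer_id=4 -> matches Aaron
  - order 3 (Headphones): customer_id=5 -> matches Karen
  - order 4 (Keyboard): customer_id=NULL, no match -> dropped
  - order 5 (Cable): customer_id=5 -> matches Karen
So 2 of 5 rows are dropped.

SQL:
SELECT a.product, b.name AS customer
FROM orders a
INNER JOIN customers b ON a.customer_id = b.id

Result:
product    | customer
-----------+---------
Router     | Aaron   
Headphones | Karen   
Cable      | Karen   


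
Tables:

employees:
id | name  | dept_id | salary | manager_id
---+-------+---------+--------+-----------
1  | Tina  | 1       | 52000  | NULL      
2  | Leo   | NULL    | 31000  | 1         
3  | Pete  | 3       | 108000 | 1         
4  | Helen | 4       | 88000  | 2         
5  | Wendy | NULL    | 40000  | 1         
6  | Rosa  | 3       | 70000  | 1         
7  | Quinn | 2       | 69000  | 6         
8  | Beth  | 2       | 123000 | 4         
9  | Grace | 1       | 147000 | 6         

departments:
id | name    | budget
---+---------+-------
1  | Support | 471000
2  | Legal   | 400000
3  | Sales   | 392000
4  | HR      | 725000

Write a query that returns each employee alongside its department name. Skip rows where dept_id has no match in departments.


INNER JOIN keeps only employees rows whose dept_id matches an id in departments. Walk through each employee:
  - employee 1 (Tina): dept_id=1 -> matches Support
  - employee 2 (Leo): dept_id=NULL, no match -> dropped
  - employee 3 (Pete): dept_id=3 -> matches Sales
  - employee 4 (Helen): dept_id=4 -> matches HR
  - employee 5 (Wendy): dept_id=NULL, no match -> dropped
  - employee 6 (Rosa): dept_id=3 -> matches Sales
  - employee 7 (Quinn): dept_id=2 -> matches Legal
  - employee 8 (Beth): dept_id=2 -> matches Legal
  - employee 9 (Grace): dept_id=1 -> matches Support
So 2 of 9 rows are dropped.

SQL:
SELECT a.name, b.name AS department
FROM employees a
INNER JOIN departments b ON a.dept_id = b.id

Result:
name  | department
------+-----------
Tina  | Support   
Pete  | Sales     
Helen | HR        
Rosa  | Sales     
Quinn | Legal     
Beth  | Legal     
Grace | Support   


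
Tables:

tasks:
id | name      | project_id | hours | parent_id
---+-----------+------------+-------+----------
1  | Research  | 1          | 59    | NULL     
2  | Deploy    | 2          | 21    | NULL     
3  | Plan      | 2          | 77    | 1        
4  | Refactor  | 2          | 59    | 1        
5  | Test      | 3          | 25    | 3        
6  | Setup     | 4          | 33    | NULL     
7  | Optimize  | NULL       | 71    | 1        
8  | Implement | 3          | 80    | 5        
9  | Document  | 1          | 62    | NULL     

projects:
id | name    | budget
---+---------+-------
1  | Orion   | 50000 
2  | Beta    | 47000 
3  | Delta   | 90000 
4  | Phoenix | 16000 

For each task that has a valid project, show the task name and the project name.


INNER JOIN keeps only tasks rows whose project_id matches an id in projects. Walk through each task:
  - task 1 (Research): project_id=1 -> matches Orion
  - task 2 (Deploy): project_id=2 -> matches Beta
  - task 3 (Plan): project_id=2 -> matches Beta
  - task 4 (Refactor): project_id=2 -> matches Beta
  - task 5 (Test): project_id=3 -> matches Delta
  - task 6 (Setup): project_id=4 -> matches Phoenix
  - task 7 (Optimize): project_id=NULL, no match -> dropped
  - task 8 (Implement): project_id=3 -> matches Delta
  - task 9 (Document): project_id=1 -> matches Orion
So 1 of 9 rows is dropped.

SQL:
SELECT a.name, b.name AS project
FROM tasks a
INNER JOIN projects b ON a.project_id = b.id

Result:
name      | project
----------+--------
Research  | Orion  
Deploy    | Beta   
Plan      | Beta   
Refactor  | Beta   
Test      | Delta  
Setup     | Phoenix
Implement | Delta  
Document  | Orion  


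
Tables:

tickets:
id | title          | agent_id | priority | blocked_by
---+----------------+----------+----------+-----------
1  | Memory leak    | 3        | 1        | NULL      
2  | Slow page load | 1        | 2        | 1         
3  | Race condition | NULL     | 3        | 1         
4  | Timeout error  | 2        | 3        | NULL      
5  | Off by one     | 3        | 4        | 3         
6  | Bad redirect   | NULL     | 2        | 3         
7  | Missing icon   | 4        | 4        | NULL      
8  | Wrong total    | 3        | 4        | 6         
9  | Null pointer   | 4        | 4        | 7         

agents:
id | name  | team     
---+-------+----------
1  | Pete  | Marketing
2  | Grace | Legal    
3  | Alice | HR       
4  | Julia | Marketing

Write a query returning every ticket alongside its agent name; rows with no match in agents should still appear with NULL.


LEFT JOIN keeps every row from tickets (the left table); where agent_id has no match in agents, the agent columns become NULL. Walk through each ticket:
  - ticket 1 (Memory leak): agent_id=3 -> matches Alice
  - ticket 2 (Slow page load): agent_id=1 -> matches Pete
  - ticket 3 (Race condition): agent_id=NULL, no match -> kept with NULL
  - ticket 4 (Timeout error): agent_id=2 -> matches Grace
  - ticket 5 (Off by one): agent_id=3 -> matches Alice
  - ticket 6 (Bad redirect): agent_id=NULL, no match -> kept with NULL
  - ticket 7 (Missing icon): agent_id=4 -> matches Julia
  - ticket 8 (Wrong total): agent_id=3 -> matches Alice
  - ticket 9 (Null pointer): agent_id=4 -> matches Julia
All 9 rows appear; 2 have NULL agent.

SQL:
SELECT a.title, b.name AS agent
FROM tickets a
LEFT JOIN agents b ON a.agent_id = b.id

Result:
title          | agent
---------------+------
Memory leak    | Alice
Slow page load | Pete 
Race condition | NULL 
Timeout error  | Grace
Off by one     | Alice
Bad redirect   | NULL 
Missing icon   | Julia
Wrong total    | Alice
Null pointer   | Julia


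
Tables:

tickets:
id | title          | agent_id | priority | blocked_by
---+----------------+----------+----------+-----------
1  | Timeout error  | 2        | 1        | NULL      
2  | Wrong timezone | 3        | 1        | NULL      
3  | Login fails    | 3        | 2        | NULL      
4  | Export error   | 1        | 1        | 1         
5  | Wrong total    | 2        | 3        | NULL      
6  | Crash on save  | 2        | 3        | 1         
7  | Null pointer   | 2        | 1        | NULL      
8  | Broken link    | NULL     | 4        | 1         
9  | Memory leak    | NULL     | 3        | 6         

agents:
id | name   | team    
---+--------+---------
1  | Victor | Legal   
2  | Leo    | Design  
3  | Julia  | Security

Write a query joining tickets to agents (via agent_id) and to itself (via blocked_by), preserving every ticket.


Two LEFT JOINs from the same base table tickets: one to agents via agent_id, one to tickets itself via blocked_by. Both are LEFT so every ticket is preserved.
Match against agents:
  - ticket 1 (Timeout error): agent_id=2 -> matches Leo
  - ticket 2 (Wrong timezone): agent_id=3 -> matches Julia
  - ticket 3 (Login fails): agent_id=3 -> matches Julia
  - ticket 4 (Export error): agent_id=1 -> matches Victor
  - ticket 5 (Wrong total): agent_id=2 -> matches Leo
  - ticket 6 (Crash on save): agent_id=2 -> matches Leo
  - ticket 7 (Null pointer): agent_id=2 -> matches Leo
  - ticket 8 (Broken link): agent_id=NULL, no match -> kept with NULL
  - ticket 9 (Memory leak): agent_id=NULL, no match -> kept with NULL
Match against tickets (self):
  - ticket 1 (Timeout error): blocked_by=NULL -> NULL
  - ticket 2 (Wrong timezone): blocked_by=NULL -> NULL
  - ticket 3 (Login fails): blocked_by=NULL -> NULL
  - ticket 4 (Export error): blocked_by=1 -> Timeout error
  - ticket 5 (Wrong total): blocked_by=NULL -> NULL
  - ticket 6 (Crash on save): blocked_by=1 -> Timeout error
  - ticket 7 (Null pointer): blocked_by=NULL -> NULL
  - ticket 8 (Broken link): blocked_by=1 -> Timeout error
  - ticket 9 (Memory leak): blocked_by=6 -> Crash on save

SQL:
SELECT a.title, b.name AS agent, c.title AS blocked_by
FROM tickets a
LEFT JOIN agents b ON a.agent_id = b.id
LEFT JOIN tickets c ON a.blocked_by = c.id

Result:
title          | agent  | blocked_by   
---------------+--------+--------------
Timeout error  | Leo    | NULL         
Wrong timezone | Julia  | NULL         
Login fails    | Julia  | NULL         
Export error   | Victor | Timeout error
Wrong total    | Leo    | NULL         
Crash on save  | Leo    | Timeout error
Null pointer   | Leo    | NULL         
Broken link    | NULL   | Timeout error
Memory leak    | NULL   | Crash on save


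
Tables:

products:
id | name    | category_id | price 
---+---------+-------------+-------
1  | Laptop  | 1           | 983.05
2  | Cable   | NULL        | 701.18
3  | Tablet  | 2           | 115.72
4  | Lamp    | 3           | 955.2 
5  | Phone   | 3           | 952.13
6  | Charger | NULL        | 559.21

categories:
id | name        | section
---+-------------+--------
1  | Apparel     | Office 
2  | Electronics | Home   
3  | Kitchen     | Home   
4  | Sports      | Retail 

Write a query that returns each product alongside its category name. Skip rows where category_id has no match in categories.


INNER JOIN keeps only products rows whose category_id matches an id in categories. Walk through each product:
  - product 1 (Laptop): category_id=1 -> matches Apparel
  - product 2 (Cable): category_id=NULL, no match -> dropped
  - product 3 (Tablet): category_id=2 -> matches Electronics
  - product 4 (Lamp): category_id=3 -> matches Kitchen
  - product 5 (Phone): category_id=3 -> matches Kitchen
  - product 6 (Charger): category_id=NULL, no match -> dropped
So 2 of 6 rows are dropped.

SQL:
SELECT a.name, b.name AS category
FROM products a
INNER JOIN categories b ON a.category_id = b.id

Result:
name   | category   
-------+------------
Laptop | Apparel    
Tablet | Electronics
Lamp   | Kitchen    
Phone  | Kitchen    


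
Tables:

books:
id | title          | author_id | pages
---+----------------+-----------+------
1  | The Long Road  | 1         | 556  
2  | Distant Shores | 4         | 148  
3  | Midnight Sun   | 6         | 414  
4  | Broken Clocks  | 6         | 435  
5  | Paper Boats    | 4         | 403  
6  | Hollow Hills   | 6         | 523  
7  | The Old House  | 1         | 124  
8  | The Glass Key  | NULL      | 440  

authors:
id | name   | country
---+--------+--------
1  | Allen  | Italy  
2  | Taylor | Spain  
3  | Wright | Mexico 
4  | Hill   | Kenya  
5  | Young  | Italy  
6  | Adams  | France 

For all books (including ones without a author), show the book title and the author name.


LEFT JOIN keeps every row from books (the left table); where author_id has no match in authors, the author columns become NULL. Walk through each book:
  - book 1 (The Long Road): author_id=1 -> matches Allen
  - book 2 (Distant Shores): author_id=4 -> matches Hill
  - book 3 (Midnight Sun): author_id=6 -> matches Adams
  - book 4 (Broken Clocks): author_id=6 -> matches Adams
  - book 5 (Paper Boats): author_id=4 -> matches Hill
  - book 6 (Hollow Hills): author_id=6 -> matches Adams
  - book 7 (The Old House): author_id=1 -> matches Allen
  - book 8 (The Glass Key): author_id=NULL, no match -> kept with NULL
All 8 rows appear; 1 has NULL author.

SQL:
SELECT a.title, b.name AS author
FROM books a
LEFT JOIN authors b ON a.author_id = b.id

Result:
title          | author
---------------+-------
The Long Road  | Allen 
Distant Shores | Hill  
Midnight Sun   | Adams 
Broken Clocks  | Adams 
Paper Boats    | Hill  
Hollow Hills   | Adams 
The Old House  | Allen 
The Glass Key  | NULL  


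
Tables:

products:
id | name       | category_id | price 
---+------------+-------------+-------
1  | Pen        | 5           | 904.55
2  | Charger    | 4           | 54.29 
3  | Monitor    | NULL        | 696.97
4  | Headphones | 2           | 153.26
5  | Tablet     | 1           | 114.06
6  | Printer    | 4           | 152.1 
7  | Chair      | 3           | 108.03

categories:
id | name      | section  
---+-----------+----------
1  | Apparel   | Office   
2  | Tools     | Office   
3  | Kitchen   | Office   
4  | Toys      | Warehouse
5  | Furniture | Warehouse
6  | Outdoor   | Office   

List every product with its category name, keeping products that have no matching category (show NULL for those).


LEFT JOIN keeps every row from products (the left table); where category_id has no match in categories, the category columns become NULL. Walk through each product:
  - product 1 (Pen): category_id=5 -> matches Furniture
  - product 2 (Charger): category_id=4 -> matches Toys
  - product 3 (Monitor): category_id=NULL, no match -> kept with NULL
  - product 4 (Headphones): category_id=2 -> matches Tools
  - product 5 (Tablet): category_id=1 -> matches Apparel
  - product 6 (Printer): category_id=4 -> matches Toys
  - product 7 (Chair): category_id=3 -> matches Kitchen
All 7 rows appear; 1 has NULL category.

SQL:
SELECT a.name, b.name AS category
FROM products a
LEFT JOIN categories b ON a.category_id = b.id

Result:
name       | category 
-----------+----------
Pen        | Furniture
Charger    | Toys     
Monitor    | NULL     
Headphones | Tools    
Tablet     | Apparel  
Printer    | Toys     
Chair      | Kitchen  


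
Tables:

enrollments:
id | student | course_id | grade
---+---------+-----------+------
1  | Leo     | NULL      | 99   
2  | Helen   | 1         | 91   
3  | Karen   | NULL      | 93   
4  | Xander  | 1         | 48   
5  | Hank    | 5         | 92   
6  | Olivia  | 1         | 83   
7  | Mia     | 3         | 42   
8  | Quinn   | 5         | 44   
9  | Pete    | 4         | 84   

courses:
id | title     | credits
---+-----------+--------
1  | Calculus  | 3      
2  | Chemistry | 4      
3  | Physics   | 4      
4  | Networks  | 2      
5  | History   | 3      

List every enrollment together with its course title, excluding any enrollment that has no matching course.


INNER JOIN keeps only enrollments rows whose course_id matches an id in courses. Walk through each enrollment:
  - enrollment 1 (Leo): course_id=NULL, no match -> dropped
  - enrollment 2 (Helen): course_id=1 -> matches Calculus
  - enrollment 3 (Karen): course_id=NULL, no match -> dropped
  - enrollment 4 (Xander): course_id=1 -> matches Calculus
  - enrollment 5 (Hank): course_id=5 -> matches History
  - enrollment 6 (Olivia): course_id=1 -> matches Calculus
  - enrollment 7 (Mia): course_id=3 -> matches Physics
  - enrollment 8 (Quinn): course_id=5 -> matches History
  - enrollment 9 (Pete): course_id=4 -> matches Networks
So 2 of 9 rows are dropped.

SQL:
SELECT a.student, b.title AS course
FROM enrollments a
INNER JOIN courses b ON a.course_id = b.id

Result:
student | course  
--------+---------
Helen   | Calculus
Xander  | Calculus
Hank    | History 
Olivia  | Calculus
Mia     | Physics 
Quinn   | History 
Pete    | Networks


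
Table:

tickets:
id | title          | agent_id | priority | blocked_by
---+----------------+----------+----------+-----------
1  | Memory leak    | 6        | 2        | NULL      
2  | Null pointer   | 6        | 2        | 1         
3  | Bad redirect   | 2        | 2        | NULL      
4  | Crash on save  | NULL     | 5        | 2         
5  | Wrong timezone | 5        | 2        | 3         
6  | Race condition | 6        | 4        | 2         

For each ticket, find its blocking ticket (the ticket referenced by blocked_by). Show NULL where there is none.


This is a self-join: tickets is joined to a second copy of itself, matching each row's blocked_by to another row's id. Use LEFT JOIN so rows with blocked_by=NULL are kept.
  - ticket 1 (Memory leak): blocked_by=NULL -> NULL
  - ticket 2 (Null pointer): blocked_by=1 -> Memory leak
  - ticket 3 (Bad redirect): blocked_by=NULL -> NULL
  - ticket 4 (Crash on save): blocked_by=2 -> Null pointer
  - ticket 5 (Wrong timezone): blocked_by=3 -> Bad redirect
  - ticket 6 (Race condition): blocked_by=2 -> Null pointer

SQL:
SELECT a.title AS item, b.title AS blocked_by
FROM tickets a
LEFT JOIN tickets b ON a.blocked_by = b.id

Result:
item           | blocked_by  
---------------+-------------
Memory leak    | NULL        
Null pointer   | Memory leak 
Bad redirect   | NULL        
Crash on save  | Null pointer
Wrong timezone | Bad redirect
Race condition | Null pointer


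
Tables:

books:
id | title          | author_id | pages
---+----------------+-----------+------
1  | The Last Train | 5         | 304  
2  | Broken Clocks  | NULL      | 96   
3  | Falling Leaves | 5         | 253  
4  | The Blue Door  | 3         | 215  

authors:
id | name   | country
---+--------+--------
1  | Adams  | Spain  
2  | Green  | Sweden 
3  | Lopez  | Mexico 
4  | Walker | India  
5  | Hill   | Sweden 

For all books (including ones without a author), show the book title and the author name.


LEFT JOIN keeps every row from books (the left table); where author_id has no match in authors, the author columns become NULL. Walk through each book:
  - book 1 (The Last Train): author_id=5 -> matches Hill
  - book 2 (Broken Clocks): author_id=NULL, no match -> kept with NULL
  - book 3 (Falling Leaves): author_id=5 -> matches Hill
  - book 4 (The Blue Door): author_id=3 -> matches Lopez
All 4 rows appear; 1 has NULL author.

SQL:
SELECT a.title, b.name AS author
FROM books a
LEFT JOIN authors b ON a.author_id = b.id

Result:
title          | author
---------------+-------
The Last Train | Hill  
Broken Clocks  | NULL  
Falling Leaves | Hill  
The Blue Door  | Lopez 


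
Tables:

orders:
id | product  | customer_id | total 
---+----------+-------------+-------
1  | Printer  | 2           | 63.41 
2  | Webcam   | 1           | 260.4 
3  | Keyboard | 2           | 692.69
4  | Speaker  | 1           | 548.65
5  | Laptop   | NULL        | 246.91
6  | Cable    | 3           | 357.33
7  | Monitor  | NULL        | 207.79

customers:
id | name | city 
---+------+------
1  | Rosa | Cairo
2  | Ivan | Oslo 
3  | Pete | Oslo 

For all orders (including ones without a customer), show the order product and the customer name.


LEFT JOIN keeps every row from orders (the left table); where customer_id has no match in customers, the customer columns become NULL. Walk through each order:
  - order 1 (Printer): customer_id=2 -> matches Ivan
  - order 2 (Webcam): customer_id=1 -> matches Rosa
  - order 3 (Keyboard): customer_id=2 -> matches Ivan
  - order 4 (Speaker): customer_id=1 -> matches Rosa
  - order 5 (Laptop): customer_id=NULL, no match -> kept with NULL
  - order 6 (Cable): customer_id=3 -> matches Pete
  - order 7 (Monitor): customer_id=NULL, no match -> kept with NULL
All 7 rows appear; 2 have NULL customer.

SQL:
SELECT a.product, b.name AS customer
FROM orders a
LEFT JOIN customers b ON a.customer_id = b.id

Result:
product  | customer
---------+---------
Printer  | Ivan    
Webcam   | Rosa    
Keyboard | Ivan    
Speaker  | Rosa    
Laptop   | NULL    
Cable    | Pete    
Monitor  | NULL    
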